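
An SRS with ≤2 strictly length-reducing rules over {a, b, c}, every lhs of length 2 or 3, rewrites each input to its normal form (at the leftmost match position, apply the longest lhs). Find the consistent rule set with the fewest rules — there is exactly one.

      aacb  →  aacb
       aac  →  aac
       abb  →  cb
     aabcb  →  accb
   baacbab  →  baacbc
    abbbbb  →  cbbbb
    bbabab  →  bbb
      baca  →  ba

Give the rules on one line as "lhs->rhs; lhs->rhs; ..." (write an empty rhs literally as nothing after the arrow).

  | aacb
  | aac
  | abb => cb
  | aabcb => accb

ab->c; ca->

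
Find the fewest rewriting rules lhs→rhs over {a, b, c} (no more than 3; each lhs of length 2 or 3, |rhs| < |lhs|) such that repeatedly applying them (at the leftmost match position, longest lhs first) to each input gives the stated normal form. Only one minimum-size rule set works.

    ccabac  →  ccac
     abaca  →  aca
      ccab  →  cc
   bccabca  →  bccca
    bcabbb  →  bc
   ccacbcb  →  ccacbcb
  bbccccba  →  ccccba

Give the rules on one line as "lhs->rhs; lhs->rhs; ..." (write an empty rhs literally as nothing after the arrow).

  | ccabac => ccac
  | abaca => aca
  | ccab => cc
  | bccabca => bccca

ab->; bb->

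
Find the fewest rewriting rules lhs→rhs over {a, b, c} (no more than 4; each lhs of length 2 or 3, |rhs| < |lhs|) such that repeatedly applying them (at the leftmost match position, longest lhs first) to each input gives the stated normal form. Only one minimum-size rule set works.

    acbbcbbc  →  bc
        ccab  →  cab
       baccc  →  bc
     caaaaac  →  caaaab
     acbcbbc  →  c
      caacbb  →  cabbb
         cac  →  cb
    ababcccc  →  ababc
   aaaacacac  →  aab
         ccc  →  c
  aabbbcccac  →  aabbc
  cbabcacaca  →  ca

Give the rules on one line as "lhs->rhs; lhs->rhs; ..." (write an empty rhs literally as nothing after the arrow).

  | acbbcbbc => bbbcbbc => bbcbc => bcc => bc
  | ccab => cab
  | baccc => bccc => bcc => bc
  | caaaaac => caaaab

ac->b; bac->bc; bcb->c; cc->c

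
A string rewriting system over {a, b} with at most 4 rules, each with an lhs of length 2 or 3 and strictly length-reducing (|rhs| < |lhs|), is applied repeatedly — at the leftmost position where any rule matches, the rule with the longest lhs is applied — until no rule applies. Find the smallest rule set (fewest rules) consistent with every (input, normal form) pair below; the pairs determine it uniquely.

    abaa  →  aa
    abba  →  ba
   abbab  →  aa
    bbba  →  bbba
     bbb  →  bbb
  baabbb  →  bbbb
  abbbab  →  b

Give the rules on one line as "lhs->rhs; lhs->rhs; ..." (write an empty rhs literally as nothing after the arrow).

ab->; baa->b; bab->aa

  | abaa => aa
  | abba => ba
  | abbab => bab => aa
  | bbba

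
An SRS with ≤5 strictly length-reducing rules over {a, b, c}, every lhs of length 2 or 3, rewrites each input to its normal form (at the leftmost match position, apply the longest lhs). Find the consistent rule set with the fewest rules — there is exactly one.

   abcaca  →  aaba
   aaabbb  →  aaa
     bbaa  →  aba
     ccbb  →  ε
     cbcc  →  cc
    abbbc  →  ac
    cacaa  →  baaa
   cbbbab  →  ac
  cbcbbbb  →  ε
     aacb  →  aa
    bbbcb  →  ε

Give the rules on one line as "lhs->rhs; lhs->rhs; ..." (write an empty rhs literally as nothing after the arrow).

  | abcaca => abbaa => aaba
  | aaabbb => aaacb => aaa
  | bbaa => aba
  | ccbb => cb => ε

bb->c; bba->ab; cac->ba; cb->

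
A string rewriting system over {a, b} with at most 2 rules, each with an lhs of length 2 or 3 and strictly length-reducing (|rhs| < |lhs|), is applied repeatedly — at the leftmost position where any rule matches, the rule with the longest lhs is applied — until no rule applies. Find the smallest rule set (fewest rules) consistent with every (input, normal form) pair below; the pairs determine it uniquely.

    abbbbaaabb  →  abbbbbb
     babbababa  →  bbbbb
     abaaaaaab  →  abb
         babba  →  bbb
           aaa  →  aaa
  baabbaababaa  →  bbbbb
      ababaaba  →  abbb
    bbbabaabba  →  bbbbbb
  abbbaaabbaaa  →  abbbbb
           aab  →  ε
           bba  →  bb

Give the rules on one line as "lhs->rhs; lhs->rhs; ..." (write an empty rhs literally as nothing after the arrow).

  | abbbbaaabb => abbbbaabb => abbbbabb => abbbbbb
  | babbababa => bbbababa => bbbbaba => bbbbba => bbbbb
  | abaaaaaab => abaaaaab => abaaaab => abaaab => abaab => abab => abb
  | babba => bbba => bbb

aab->; ba->b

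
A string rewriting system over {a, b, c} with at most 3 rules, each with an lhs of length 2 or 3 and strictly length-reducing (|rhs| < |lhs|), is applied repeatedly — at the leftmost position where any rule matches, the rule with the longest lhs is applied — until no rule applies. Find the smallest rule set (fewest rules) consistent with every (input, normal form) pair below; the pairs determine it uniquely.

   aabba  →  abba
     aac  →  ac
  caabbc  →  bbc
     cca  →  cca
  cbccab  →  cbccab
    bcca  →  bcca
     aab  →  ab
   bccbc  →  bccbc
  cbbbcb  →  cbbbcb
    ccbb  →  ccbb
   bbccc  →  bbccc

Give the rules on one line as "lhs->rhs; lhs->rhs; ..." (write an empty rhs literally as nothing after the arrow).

aa->a; caa->

  | aabba => abba
  | aac => ac
  | caabbc => bbc
  | cca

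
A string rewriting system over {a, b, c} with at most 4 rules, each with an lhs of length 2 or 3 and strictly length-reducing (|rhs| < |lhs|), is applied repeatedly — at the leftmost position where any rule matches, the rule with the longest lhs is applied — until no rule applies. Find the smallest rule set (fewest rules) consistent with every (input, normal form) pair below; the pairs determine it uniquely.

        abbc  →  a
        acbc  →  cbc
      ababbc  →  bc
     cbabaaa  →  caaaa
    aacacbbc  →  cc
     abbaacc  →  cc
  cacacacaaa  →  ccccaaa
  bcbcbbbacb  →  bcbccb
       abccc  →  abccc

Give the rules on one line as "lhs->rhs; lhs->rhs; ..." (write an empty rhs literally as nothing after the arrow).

aab->; ac->c; ba->a; bbc->

  | abbc => a
  | acbc => cbc
  | ababbc => aabbc => bc
  | cbabaaa => cabaaa => caaaa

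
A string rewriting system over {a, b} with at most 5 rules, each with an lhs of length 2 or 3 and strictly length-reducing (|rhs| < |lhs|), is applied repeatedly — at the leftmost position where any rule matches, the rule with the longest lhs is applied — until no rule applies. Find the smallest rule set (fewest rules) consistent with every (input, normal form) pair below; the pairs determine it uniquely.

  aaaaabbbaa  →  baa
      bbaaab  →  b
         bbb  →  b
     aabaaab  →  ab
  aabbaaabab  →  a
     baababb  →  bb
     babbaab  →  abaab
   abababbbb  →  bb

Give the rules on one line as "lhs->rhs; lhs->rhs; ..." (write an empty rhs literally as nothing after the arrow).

aaa->; abb->b; bab->a; bbb->b

  | aaaaabbbaa => aabbbaa => abbaa => baa
  | bbaaab => bbb => b
  | bbb => b
  | aabaaab => aabb => ab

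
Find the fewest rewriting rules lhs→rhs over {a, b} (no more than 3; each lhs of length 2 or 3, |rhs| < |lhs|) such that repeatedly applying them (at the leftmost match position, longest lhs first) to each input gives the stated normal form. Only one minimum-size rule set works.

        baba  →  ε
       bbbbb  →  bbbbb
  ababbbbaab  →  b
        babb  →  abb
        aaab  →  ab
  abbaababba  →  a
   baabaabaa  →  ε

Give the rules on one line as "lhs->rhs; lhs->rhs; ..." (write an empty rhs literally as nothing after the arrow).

aa->; ba->a

  | baba => aba => aa => ε
  | bbbbb
  | ababbbbaab => aabbbbaab => bbbbaab => bbbaab => bbaab => baab => aab => b
  | babb => abb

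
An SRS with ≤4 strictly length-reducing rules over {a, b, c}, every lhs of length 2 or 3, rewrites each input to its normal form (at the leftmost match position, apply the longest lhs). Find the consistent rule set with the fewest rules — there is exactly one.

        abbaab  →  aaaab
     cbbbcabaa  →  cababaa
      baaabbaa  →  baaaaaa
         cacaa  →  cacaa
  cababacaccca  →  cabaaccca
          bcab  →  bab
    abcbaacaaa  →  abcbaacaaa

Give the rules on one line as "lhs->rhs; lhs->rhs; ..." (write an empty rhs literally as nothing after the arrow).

bac->; bb->a; bca->ba

  | abbaab => aaaab
  | cbbbcabaa => cabcabaa => cababaa
  | baaabbaa => baaaaaa
  | cacaa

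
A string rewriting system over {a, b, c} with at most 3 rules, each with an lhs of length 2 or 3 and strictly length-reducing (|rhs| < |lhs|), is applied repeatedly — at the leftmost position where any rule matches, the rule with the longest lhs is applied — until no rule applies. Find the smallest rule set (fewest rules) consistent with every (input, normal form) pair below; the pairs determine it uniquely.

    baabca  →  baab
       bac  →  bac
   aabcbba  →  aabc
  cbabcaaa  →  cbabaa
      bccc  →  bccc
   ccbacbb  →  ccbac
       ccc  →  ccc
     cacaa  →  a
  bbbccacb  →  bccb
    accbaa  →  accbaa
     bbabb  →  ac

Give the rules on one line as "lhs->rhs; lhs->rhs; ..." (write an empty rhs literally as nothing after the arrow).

bb->; bba->ac; ca->

  | baabca => baab
  | bac
  | aabcbba => aabcac => aabc
  | cbabcaaa => cbabaa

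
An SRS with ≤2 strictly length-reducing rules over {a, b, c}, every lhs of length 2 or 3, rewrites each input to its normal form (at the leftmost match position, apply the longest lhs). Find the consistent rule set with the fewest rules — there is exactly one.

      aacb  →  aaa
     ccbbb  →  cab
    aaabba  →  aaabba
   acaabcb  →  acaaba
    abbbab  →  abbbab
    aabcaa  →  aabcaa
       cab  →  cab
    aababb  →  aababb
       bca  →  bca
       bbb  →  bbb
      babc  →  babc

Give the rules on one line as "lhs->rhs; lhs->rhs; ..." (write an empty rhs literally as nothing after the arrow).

cb->a; cbb->a

  | aacb => aaa
  | ccbbb => cab
  | aaabba
  | acaabcb => acaaba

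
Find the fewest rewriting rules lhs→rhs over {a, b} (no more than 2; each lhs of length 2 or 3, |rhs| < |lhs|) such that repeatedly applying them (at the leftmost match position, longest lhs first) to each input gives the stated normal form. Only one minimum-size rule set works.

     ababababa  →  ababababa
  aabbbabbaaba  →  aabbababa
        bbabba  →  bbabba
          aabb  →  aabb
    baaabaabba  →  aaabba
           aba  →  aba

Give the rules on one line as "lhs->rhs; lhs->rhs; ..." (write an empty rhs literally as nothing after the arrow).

baa->a; bbb->bb

  | ababababa
  | aabbbabbaaba => aabbabbaaba => aabbababa
  | bbabba
  | aabb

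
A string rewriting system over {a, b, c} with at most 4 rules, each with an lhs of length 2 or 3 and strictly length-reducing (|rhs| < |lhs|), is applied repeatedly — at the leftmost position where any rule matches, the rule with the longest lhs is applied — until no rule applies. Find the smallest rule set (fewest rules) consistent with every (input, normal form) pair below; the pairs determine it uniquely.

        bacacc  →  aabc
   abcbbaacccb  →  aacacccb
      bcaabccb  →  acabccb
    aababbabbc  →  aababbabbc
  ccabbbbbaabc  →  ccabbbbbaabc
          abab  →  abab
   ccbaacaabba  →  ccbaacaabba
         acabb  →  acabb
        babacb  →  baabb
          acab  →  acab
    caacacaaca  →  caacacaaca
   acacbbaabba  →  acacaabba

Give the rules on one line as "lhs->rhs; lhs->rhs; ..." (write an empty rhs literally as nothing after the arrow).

  | bacacc => abacc => aabc
  | abcbbaacccb => abcaacccb => aacacccb
  | bcaabccb => acabccb
  | aababbabbc

bac->ab; bca->ac; cbb->c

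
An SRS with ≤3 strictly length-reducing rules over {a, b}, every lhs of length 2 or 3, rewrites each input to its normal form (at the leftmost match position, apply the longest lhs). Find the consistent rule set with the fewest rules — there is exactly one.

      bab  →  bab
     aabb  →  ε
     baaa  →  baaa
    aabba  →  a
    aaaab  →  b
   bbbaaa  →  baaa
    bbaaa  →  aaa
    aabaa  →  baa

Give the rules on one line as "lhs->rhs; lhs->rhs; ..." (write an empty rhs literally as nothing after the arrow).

  | bab
  | aabb => bb => ε
  | baaa
  | aabba => bba => a

aab->b; bb->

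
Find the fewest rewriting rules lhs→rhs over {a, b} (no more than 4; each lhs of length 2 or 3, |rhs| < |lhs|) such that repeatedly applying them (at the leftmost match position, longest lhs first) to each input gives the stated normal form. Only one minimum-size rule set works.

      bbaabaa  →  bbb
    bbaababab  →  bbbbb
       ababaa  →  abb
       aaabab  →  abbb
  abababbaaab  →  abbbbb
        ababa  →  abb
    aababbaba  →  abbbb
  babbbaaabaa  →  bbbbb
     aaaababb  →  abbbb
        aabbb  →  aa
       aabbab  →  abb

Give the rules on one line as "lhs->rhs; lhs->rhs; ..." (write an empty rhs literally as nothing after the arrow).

  | bbaabaa => bbabaa => bbbaa => bbba => bbb
  | bbaababab => bbababab => bbbabab => bbbbab => bbbbb
  | ababaa => abbaa => abba => abb
  | aaabab => abbab => abbb

aaa->ab; aab->aa; ba->b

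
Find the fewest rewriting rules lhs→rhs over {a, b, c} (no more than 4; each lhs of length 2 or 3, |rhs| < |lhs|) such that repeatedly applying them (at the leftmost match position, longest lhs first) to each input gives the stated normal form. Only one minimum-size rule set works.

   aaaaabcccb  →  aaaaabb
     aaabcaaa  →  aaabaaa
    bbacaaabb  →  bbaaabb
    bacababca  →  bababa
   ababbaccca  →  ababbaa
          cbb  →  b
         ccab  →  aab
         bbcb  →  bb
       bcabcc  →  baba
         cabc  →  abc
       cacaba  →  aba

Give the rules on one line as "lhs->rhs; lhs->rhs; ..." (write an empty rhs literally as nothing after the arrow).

ac->; ca->a; cb->; cc->a

  | aaaaabcccb => aaaaabacb => aaaaabb
  | aaabcaaa => aaabaaa
  | bbacaaabb => bbaaabb
  | bacababca => bababca => bababa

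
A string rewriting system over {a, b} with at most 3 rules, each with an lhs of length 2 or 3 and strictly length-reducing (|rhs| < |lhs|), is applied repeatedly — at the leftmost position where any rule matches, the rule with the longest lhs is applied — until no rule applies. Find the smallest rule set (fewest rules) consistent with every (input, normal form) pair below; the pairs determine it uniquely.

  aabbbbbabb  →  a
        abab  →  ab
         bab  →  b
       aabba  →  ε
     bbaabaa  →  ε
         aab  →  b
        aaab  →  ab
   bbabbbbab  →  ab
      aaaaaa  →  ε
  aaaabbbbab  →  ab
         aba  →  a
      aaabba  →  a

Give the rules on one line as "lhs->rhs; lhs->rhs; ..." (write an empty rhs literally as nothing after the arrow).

  | aabbbbbabb => bbbbbabb => abbbabb => aababb => babb => bb => a
  | abab => ab
  | bab => b
  | aabba => bba => aa => ε

aa->; ba->; bb->a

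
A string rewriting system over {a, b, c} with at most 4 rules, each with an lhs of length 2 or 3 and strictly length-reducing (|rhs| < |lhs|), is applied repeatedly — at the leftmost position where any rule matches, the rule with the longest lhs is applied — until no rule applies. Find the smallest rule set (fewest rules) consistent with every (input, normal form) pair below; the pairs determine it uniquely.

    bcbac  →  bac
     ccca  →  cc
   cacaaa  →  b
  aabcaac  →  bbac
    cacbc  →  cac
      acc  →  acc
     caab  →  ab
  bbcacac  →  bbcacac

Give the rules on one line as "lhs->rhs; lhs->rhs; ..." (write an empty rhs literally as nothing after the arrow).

aa->b; caa->a; cb->; cca->c

  | bcbac => bac
  | ccca => cc
  | cacaaa => caaa => aa => b
  | aabcaac => bbcaac => bbac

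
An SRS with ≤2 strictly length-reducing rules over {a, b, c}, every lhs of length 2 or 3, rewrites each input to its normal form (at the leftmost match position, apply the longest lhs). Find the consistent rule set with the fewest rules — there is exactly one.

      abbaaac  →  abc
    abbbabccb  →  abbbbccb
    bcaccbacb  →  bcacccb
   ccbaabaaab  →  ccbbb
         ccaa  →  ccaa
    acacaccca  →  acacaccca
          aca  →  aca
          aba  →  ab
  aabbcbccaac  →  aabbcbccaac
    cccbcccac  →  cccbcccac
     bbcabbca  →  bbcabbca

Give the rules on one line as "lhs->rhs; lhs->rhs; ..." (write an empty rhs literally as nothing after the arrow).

ba->b; bac->c

  | abbaaac => abbaac => abbac => abc
  | abbbabccb => abbbbccb
  | bcaccbacb => bcacccb
  | ccbaabaaab => ccbabaaab => ccbbaaab => ccbbaab => ccbbab => ccbbb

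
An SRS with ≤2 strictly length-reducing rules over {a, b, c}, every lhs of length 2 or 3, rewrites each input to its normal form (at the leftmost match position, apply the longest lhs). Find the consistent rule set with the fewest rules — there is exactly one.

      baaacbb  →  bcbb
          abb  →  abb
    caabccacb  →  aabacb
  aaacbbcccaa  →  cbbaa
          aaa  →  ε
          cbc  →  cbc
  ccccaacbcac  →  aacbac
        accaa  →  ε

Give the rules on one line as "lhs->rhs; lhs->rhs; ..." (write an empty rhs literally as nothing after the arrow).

  | baaacbb => bcbb
  | abb
  | caabccacb => aabccacb => aabcacb => aabacb
  | aaacbbcccaa => cbbcccaa => cbbccaa => cbbcaa => cbbaa

aaa->; ca->a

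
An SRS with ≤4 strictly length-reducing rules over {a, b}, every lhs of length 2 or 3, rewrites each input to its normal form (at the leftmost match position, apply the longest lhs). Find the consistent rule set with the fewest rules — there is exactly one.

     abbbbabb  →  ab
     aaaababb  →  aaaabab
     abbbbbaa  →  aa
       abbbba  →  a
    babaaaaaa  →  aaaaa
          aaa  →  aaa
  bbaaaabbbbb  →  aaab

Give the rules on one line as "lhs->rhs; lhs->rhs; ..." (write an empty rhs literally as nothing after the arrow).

baa->a; bb->b; bba->

  | abbbbabb => abbbabb => abbabb => abb => ab
  | aaaababb => aaaabab
  | abbbbbaa => abbbbaa => abbbaa => abbaa => aa
  | abbbba => abbba => abba => a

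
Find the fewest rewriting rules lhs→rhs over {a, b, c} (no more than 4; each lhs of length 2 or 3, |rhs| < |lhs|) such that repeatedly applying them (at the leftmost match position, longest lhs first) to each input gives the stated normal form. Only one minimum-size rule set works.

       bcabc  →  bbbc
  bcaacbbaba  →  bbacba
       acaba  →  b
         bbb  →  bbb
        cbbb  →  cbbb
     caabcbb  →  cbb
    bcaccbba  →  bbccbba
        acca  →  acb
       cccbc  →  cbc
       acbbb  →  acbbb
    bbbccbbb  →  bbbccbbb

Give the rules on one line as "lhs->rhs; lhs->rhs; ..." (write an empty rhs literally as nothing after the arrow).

abb->c; bab->; ca->b; ccc->c

  | bcabc => bbbc
  | bcaacbbaba => bbacbbaba => bbacba
  | acaba => abba => ca => b
  | bbb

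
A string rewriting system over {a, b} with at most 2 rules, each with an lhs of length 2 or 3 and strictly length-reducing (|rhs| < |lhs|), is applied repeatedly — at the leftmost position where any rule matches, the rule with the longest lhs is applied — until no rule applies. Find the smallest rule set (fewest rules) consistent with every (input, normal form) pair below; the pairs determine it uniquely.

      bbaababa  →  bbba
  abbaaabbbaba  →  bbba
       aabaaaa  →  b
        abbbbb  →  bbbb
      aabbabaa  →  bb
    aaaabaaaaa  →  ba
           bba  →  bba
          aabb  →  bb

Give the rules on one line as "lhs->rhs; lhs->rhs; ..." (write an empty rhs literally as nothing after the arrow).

aa->; ab->

  | bbaababa => bbbaba => bbba
  | abbaaabbbaba => baaabbbaba => babbbaba => bbbaba => bbba
  | aabaaaa => baaaa => baa => b
  | abbbbb => bbbb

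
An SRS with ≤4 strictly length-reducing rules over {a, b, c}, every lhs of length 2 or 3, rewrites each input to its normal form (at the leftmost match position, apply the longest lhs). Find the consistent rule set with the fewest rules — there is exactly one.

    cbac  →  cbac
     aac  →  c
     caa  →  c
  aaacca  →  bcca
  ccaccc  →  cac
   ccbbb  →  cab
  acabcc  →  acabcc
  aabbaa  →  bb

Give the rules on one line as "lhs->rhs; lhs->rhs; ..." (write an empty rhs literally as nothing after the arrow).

aa->; aaa->b; acc->bb; cbb->a

  | cbac
  | aac => c
  | caa => c
  | aaacca => bcca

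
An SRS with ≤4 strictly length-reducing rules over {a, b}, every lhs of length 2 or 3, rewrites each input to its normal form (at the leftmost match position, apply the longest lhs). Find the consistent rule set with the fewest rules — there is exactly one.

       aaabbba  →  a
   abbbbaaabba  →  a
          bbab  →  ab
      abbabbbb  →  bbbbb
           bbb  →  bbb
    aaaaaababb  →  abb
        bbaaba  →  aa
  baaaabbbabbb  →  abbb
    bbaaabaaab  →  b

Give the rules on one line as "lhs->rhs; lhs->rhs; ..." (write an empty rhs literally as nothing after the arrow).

  | aaabbba => bbba => bba => ba => a
  | abbbbaaabba => abbbaabba => abbabba => ababba => aabba => bbba => bba => ba => a
  | bbab => bab => ab
  | abbabbbb => ababbbb => aabbbb => bbbbb

aaa->; aab->bb; ba->a; baa->a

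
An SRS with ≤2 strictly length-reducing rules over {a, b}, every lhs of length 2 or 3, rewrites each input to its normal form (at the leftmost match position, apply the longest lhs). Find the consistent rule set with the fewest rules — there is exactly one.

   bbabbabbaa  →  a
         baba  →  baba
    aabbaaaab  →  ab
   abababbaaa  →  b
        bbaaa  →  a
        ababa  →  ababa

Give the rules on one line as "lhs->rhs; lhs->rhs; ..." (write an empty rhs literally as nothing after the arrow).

  | bbabbabbaa => aabbabbaa => bbbabbaa => ababbaa => abaaaa => abbaa => aaaa => baa => bb => a
  | baba
  | aabbaaaab => bbbaaaab => abaaaab => abbaab => aaaab => baab => bbb => ab
  | abababbaaa => ababaaaaa => ababbaaa => abaaaaa => abbaaa => aaaaa => baaa => bba => aa => b

aa->b; bb->a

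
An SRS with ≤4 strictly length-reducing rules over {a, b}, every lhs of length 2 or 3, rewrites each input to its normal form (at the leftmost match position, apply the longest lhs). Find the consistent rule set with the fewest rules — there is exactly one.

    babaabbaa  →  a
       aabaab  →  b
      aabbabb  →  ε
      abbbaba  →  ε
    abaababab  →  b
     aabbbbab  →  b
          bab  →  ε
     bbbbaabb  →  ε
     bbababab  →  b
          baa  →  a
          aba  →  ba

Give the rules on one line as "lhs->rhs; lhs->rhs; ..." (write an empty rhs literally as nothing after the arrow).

  | babaabbaa => bbaabbaa => abbaa => bbaa => a
  | aabaab => abaab => baab => ab => b
  | aabbabb => abbabb => bbabb => bb => ε
  | abbbaba => bbbaba => baba => bba => ε

ab->b; baa->a; bb->; bba->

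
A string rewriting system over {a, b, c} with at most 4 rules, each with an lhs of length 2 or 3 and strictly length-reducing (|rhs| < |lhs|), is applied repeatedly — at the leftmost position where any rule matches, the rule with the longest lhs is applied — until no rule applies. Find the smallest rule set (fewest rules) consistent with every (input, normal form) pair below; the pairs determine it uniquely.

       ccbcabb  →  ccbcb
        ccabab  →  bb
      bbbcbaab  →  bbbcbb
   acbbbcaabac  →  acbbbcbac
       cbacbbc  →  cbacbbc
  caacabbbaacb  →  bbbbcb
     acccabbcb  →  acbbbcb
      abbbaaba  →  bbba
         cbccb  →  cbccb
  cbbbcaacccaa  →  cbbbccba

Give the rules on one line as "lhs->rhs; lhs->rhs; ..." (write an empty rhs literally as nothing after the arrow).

  | ccbcabb => ccbcb
  | ccabab => bbab => bb
  | bbbcbaab => bbbcbb
  | acbbbcaabac => acbbbcbac

aa->; ab->; cca->b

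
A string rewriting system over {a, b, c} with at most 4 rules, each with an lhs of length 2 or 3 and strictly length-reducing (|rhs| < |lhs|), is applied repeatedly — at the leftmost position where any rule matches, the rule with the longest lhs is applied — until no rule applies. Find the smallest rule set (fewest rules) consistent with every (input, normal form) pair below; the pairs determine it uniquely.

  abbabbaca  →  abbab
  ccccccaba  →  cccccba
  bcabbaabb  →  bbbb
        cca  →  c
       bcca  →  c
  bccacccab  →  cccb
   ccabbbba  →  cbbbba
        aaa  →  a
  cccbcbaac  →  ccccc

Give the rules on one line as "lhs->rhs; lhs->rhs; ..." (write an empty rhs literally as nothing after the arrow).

aa->; bac->a; bc->c; ca->

  | abbabbaca => abbabaa => abbab
  | ccccccaba => cccccba
  | bcabbaabb => cabbaabb => bbaabb => bbbb
  | cca => c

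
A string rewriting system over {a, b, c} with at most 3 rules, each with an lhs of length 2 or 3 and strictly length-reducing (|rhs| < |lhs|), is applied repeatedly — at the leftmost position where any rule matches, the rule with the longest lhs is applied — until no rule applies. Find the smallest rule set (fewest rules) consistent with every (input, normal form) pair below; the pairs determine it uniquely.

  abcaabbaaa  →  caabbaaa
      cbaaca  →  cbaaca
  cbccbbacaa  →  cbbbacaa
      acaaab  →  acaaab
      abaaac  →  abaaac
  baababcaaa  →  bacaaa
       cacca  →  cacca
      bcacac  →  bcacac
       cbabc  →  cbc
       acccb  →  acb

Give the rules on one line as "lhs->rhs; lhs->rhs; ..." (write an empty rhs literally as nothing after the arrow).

  | abcaabbaaa => caabbaaa
  | cbaaca
  | cbccbbacaa => cbbbacaa
  | acaaab

abc->c; ccb->b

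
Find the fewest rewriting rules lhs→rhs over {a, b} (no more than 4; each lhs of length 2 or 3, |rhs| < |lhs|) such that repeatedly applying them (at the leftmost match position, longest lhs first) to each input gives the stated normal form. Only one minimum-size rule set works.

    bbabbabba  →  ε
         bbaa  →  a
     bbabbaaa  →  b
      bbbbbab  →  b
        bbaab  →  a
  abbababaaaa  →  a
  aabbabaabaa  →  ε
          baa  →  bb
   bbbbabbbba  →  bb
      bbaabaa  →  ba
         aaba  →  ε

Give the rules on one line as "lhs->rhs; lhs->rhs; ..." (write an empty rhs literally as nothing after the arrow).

aa->b; ab->a; bba->; bbb->

  | bbabbabba => bbabba => bba => ε
  | bbaa => a
  | bbabbaaa => bbaaa => aa => b
  | bbbbbab => bbab => b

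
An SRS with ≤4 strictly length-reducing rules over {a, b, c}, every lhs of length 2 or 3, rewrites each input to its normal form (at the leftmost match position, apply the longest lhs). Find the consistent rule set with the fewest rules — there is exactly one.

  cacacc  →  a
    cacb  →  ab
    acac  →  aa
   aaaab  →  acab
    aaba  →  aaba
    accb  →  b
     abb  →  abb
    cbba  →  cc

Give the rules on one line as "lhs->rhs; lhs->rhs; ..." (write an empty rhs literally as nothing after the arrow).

  | cacacc => aacc => a
  | cacb => ab
  | acac => aa
  | aaaab => acab

aaa->ac; acc->; bba->c; cac->a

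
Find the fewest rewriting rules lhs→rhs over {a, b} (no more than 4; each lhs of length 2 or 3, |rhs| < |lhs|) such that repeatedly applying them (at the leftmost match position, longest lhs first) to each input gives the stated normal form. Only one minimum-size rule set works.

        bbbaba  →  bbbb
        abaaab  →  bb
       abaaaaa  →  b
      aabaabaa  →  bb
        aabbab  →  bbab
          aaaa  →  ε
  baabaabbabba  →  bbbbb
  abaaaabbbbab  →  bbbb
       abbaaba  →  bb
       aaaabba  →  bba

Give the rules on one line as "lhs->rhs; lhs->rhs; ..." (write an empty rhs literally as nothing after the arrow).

  | bbbaba => bbbb
  | abaaab => baab => bb
  | abaaaaa => baaaa => baa => b
  | aabaabaa => baabaa => bbaa => bb

aa->; aba->b; abb->ba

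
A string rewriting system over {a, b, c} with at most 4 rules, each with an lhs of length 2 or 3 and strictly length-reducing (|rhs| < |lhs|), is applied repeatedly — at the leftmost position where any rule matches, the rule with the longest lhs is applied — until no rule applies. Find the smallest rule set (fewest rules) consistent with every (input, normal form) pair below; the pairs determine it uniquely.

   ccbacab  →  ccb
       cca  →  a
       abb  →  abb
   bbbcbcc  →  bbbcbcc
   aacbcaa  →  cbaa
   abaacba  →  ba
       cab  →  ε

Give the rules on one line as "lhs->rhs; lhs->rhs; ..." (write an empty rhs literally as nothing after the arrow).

  | ccbacab => ccbcab => ccb
  | cca => ca => a
  | abb
  | bbbcbcc

abc->; ac->c; ca->a; cab->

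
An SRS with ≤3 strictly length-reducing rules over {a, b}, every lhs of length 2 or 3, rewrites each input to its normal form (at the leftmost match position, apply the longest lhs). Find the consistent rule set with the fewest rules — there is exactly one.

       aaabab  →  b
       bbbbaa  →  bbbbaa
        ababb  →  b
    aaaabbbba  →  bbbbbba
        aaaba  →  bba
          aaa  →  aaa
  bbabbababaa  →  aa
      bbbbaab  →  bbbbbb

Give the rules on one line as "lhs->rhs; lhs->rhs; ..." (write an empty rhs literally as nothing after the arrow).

aab->bb; ab->b; bab->

  | aaabab => abbab => bbab => b
  | bbbbaa
  | ababb => babb => b
  | aaaabbbba => aabbbbba => bbbbbba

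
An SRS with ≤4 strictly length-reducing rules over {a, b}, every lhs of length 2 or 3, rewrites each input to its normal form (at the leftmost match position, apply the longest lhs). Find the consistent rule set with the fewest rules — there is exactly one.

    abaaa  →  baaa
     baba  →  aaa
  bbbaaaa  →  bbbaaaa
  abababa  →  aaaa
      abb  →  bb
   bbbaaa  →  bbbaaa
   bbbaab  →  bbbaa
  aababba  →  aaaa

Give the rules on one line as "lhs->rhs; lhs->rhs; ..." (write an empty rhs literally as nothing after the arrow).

aab->aa; ab->b; bab->aa

  | abaaa => baaa
  | baba => aaa
  | bbbaaaa
  | abababa => bababa => aaaba => aaaa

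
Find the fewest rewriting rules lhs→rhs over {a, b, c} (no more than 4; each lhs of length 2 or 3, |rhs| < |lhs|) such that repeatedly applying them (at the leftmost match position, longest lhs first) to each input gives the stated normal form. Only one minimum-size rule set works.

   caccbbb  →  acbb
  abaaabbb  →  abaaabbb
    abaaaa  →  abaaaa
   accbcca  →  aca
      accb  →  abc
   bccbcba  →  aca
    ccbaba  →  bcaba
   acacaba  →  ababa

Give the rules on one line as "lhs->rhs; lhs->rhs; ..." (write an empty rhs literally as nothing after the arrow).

  | caccbbb => bcbbb => acbb
  | abaaabbb
  | abaaaa
  | accbcca => abccca => aca

bcb->ac; bcc->; cac->b; ccb->bc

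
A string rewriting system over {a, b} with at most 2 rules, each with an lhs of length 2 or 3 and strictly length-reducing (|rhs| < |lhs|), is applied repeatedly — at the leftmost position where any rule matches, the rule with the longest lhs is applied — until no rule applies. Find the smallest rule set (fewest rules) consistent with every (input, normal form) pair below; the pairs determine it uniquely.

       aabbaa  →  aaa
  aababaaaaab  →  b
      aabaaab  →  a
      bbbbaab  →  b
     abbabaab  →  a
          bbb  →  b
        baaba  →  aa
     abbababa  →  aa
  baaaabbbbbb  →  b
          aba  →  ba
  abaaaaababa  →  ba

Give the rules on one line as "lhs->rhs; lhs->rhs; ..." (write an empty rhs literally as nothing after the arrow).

ab->b; bb->a

  | aabbaa => abbaa => bbaa => aaa
  | aababaaaaab => ababaaaaab => babaaaaab => bbaaaaab => aaaaaab => aaaaab => aaaab => aaab => aab => ab => b
  | aabaaab => abaaab => baaab => baab => bab => bb => a
  | bbbbaab => abbaab => bbaab => aaab => aab => ab => b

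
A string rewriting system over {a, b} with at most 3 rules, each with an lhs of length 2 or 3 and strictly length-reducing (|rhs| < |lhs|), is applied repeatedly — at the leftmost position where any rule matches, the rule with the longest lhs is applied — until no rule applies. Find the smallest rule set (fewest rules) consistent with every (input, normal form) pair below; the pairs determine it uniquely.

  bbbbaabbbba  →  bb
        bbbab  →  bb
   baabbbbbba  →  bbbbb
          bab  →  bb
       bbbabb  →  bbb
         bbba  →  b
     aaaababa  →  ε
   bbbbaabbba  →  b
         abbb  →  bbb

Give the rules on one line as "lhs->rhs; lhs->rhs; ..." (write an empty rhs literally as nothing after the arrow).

  | bbbbaabbbba => bbabbbba => bbbba => bb
  | bbbab => bb
  | baabbbbbba => babbbbbba => bbbbbbba => bbbbb
  | bab => bb

ab->b; bba->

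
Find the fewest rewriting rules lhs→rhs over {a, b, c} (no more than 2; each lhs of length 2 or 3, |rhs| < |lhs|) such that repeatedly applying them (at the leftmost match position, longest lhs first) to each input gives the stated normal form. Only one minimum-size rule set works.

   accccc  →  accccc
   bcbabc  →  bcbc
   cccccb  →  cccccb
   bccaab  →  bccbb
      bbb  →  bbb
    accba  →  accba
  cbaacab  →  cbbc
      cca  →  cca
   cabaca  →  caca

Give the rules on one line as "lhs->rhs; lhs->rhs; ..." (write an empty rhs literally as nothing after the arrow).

aa->b; ab->

  | accccc
  | bcbabc => bcbc
  | cccccb
  | bccaab => bccbb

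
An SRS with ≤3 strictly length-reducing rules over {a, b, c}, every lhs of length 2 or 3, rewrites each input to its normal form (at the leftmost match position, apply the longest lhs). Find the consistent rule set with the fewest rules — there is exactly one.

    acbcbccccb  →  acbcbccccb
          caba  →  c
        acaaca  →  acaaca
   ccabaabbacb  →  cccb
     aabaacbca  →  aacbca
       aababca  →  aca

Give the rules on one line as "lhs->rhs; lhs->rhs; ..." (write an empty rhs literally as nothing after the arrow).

ab->a; aba->

  | acbcbccccb
  | caba => c
  | acaaca
  | ccabaabbacb => ccabbacb => ccabacb => cccb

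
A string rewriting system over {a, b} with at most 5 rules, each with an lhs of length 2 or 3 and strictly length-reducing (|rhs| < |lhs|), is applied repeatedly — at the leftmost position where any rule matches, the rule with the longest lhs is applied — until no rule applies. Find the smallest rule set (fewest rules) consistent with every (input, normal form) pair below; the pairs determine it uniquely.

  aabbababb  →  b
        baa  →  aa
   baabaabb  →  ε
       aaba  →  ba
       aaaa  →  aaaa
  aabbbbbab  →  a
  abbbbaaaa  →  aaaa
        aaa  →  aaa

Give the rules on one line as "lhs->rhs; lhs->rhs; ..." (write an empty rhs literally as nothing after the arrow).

  | aabbababb => abbababb => bbababb => ababb => babb => ab => b
  | baa => aa
  | baabaabb => aabaabb => abaabb => baabb => aabb => abb => bb => ε
  | aaba => aba => ba

ab->b; baa->aa; bab->a; bb->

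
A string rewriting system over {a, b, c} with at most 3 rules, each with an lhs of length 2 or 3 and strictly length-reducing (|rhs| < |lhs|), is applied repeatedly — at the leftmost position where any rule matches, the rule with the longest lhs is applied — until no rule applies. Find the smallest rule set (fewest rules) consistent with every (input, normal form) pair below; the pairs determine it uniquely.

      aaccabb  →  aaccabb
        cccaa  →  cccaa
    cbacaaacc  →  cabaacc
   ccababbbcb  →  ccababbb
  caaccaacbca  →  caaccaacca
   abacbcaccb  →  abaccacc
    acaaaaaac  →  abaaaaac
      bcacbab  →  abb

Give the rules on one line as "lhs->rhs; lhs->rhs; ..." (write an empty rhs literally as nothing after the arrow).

  | aaccabb
  | cccaa
  | cbacaaacc => cacaaacc => cabaacc
  | ccababbbcb => ccababbb

aca->ab; bc->; cb->c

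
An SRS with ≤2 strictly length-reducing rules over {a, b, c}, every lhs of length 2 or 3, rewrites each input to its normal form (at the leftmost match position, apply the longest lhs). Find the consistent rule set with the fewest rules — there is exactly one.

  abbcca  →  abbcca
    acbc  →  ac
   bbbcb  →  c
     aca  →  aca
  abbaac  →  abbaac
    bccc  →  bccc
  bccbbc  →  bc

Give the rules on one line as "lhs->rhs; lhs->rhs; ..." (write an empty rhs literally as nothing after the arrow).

bbb->c; cb->

  | abbcca
  | acbc => ac
  | bbbcb => ccb => c
  | aca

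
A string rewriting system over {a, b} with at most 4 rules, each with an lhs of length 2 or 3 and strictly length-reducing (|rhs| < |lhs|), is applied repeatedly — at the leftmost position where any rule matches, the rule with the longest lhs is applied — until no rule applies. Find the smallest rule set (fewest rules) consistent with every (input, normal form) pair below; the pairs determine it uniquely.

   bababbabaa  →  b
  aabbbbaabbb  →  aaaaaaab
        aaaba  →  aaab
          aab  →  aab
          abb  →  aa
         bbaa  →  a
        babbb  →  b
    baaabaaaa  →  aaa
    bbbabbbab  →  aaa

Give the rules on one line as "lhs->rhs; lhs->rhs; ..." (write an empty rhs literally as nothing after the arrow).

abb->aa; ba->b; bba->; bbb->

  | bababbabaa => bbabbabaa => bbabaa => baa => ba => b
  | aabbbbaabbb => aaabbaabbb => aaaaaabbb => aaaaaaab
  | aaaba => aaab
  | aab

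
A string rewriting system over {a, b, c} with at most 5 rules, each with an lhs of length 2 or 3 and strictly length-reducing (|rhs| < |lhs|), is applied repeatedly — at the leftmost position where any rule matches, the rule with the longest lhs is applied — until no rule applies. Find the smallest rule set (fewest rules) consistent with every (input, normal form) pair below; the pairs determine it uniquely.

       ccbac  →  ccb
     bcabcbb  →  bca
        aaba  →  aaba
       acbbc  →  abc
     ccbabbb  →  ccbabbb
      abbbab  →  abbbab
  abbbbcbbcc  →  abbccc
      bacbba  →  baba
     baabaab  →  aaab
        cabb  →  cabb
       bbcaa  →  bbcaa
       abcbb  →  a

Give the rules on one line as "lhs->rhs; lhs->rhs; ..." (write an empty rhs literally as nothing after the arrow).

  | ccbac => ccb
  | bcabcbb => bcacb => bca
  | aaba
  | acbbc => abc

ac->; acb->a; baa->ac; bcb->c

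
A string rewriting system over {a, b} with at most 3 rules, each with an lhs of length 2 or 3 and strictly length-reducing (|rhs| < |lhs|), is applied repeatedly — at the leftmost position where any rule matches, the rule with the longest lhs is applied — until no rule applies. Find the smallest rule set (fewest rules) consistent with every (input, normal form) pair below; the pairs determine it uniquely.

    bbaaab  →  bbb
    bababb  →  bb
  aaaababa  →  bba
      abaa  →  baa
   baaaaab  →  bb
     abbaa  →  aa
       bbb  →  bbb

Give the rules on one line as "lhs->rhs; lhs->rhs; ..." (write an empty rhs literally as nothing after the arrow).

ab->b; abb->

  | bbaaab => bbaab => bbab => bbb
  | bababb => bbabb => bb
  | aaaababa => aaababa => aababa => ababa => baba => bba
  | abaa => baa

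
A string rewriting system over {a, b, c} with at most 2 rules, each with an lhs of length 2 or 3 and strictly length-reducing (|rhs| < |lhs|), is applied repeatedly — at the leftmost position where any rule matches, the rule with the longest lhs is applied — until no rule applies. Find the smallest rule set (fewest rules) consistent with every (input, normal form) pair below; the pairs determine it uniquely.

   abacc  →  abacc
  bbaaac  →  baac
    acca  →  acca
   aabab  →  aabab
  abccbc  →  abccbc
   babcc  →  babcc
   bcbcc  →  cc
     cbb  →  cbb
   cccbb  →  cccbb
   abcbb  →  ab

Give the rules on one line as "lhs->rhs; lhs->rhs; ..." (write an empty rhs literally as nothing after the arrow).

  | abacc
  | bbaaac => baac
  | acca
  | aabab

bba->b; bcb->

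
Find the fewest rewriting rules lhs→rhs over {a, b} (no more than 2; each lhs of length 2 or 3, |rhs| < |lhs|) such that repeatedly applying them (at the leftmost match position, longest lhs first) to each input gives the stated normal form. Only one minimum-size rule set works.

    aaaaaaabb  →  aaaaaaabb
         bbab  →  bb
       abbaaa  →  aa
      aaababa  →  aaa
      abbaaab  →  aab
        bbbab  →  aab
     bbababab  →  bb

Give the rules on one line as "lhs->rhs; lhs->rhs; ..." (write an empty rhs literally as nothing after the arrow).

  | aaaaaaabb
  | bbab => bb
  | abbaaa => abaa => aa
  | aaababa => aaaba => aaa

ba->; bbb->a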